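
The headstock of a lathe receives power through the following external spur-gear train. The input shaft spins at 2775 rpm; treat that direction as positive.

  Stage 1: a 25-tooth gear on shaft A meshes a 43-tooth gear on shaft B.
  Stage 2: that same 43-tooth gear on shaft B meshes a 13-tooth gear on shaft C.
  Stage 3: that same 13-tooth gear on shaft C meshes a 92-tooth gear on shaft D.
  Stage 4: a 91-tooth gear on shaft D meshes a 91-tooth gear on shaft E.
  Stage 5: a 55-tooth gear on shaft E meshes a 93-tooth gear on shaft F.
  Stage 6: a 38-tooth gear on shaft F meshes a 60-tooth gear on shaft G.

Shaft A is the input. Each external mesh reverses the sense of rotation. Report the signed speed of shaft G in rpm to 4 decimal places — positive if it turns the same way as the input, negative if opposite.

Stage 1 [25T→43T]: ω = 2775.0000×25/43 = 1613.3721 rpm, dir flips to −; running = −1613.3721
Stage 2 [43T→13T]: ω = 1613.3721×43/13 = 5336.5385 rpm, dir flips to +; running = +5336.5385
Stage 3 [13T→92T]: ω = 5336.5385×13/92 = 754.0761 rpm, dir flips to −; running = −754.0761
Stage 4 [91T→91T]: ω = 754.0761×91/91 = 754.0761 rpm, dir flips to +; running = +754.0761
Stage 5 [55T→93T]: ω = 754.0761×55/93 = 445.9590 rpm, dir flips to −; running = −445.9590
Stage 6 [38T→60T]: ω = 445.9590×38/60 = 282.4407 rpm, dir flips to +; running = +282.4407

+282.4407 rpm (same as input, |ω| = 282.4407 rpm)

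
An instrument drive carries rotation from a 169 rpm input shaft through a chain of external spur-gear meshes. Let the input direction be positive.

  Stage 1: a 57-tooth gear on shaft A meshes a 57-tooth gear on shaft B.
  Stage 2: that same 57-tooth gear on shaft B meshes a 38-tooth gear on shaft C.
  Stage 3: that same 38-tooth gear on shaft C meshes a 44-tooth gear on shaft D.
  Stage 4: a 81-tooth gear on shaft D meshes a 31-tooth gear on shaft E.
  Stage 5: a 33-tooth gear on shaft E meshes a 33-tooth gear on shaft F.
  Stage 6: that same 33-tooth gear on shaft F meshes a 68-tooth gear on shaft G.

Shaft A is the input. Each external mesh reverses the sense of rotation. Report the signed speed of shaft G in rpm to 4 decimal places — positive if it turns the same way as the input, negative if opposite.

Stage 1 [57T→57T]: ω = 169.0000×57/57 = 169.0000 rpm, dir flips to −; running = −169.0000
Stage 2 [57T→38T]: ω = 169.0000×57/38 = 253.5000 rpm, dir flips to +; running = +253.5000
Stage 3 [38T→44T]: ω = 253.5000×38/44 = 218.9318 rpm, dir flips to −; running = −218.9318
Stage 4 [81T→31T]: ω = 218.9318×81/31 = 572.0477 rpm, dir flips to +; running = +572.0477
Stage 5 [33T→33T]: ω = 572.0477×33/33 = 572.0477 rpm, dir flips to −; running = −572.0477
Stage 6 [33T→68T]: ω = 572.0477×33/68 = 277.6114 rpm, dir flips to +; running = +277.6114

+277.6114 rpm (same as input, |ω| = 277.6114 rpm)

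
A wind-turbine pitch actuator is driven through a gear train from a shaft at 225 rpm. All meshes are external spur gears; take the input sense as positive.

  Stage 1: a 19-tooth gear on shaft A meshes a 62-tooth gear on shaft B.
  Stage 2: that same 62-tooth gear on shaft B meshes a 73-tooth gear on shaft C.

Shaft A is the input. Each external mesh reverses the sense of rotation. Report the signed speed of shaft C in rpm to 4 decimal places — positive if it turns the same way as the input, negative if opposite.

+58.5616 rpm (same as input, |ω| = 58.5616 rpm)

Stage 1 [19T→62T]: ω = 225.0000×19/62 = 68.9516 rpm, dir flips to −; running = −68.9516
Stage 2 [62T→73T]: ω = 68.9516×62/73 = 58.5616 rpm, dir flips to +; running = +58.5616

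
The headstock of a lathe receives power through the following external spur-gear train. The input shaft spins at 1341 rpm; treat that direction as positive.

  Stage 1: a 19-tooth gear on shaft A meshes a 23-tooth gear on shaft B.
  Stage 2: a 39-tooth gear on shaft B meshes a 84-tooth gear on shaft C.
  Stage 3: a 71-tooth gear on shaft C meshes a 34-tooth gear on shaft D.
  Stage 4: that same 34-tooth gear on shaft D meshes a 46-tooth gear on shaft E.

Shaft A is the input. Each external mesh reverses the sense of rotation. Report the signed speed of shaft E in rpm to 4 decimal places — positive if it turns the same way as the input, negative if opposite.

Stage 1 [19T→23T]: ω = 1341.0000×19/23 = 1107.7826 rpm, dir flips to −; running = −1107.7826
Stage 2 [39T→84T]: ω = 1107.7826×39/84 = 514.3276 rpm, dir flips to +; running = +514.3276
Stage 3 [71T→34T]: ω = 514.3276×71/34 = 1074.0371 rpm, dir flips to −; running = −1074.0371
Stage 4 [34T→46T]: ω = 1074.0371×34/46 = 793.8535 rpm, dir flips to +; running = +793.8535

+793.8535 rpm (same as input, |ω| = 793.8535 rpm)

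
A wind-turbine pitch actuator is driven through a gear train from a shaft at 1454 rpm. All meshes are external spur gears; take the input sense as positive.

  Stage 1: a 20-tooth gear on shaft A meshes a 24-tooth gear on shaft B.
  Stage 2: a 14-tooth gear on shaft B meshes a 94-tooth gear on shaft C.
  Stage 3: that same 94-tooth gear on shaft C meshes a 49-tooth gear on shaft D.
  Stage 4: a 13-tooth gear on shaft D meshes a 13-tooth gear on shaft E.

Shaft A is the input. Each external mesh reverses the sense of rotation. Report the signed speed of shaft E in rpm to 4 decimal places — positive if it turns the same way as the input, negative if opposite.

Stage 1 [20T→24T]: ω = 1454.0000×20/24 = 1211.6667 rpm, dir flips to −; running = −1211.6667
Stage 2 [14T→94T]: ω = 1211.6667×14/94 = 180.4610 rpm, dir flips to +; running = +180.4610
Stage 3 [94T→49T]: ω = 180.4610×94/49 = 346.1905 rpm, dir flips to −; running = −346.1905
Stage 4 [13T→13T]: ω = 346.1905×13/13 = 346.1905 rpm, dir flips to +; running = +346.1905

+346.1905 rpm (same as input, |ω| = 346.1905 rpm)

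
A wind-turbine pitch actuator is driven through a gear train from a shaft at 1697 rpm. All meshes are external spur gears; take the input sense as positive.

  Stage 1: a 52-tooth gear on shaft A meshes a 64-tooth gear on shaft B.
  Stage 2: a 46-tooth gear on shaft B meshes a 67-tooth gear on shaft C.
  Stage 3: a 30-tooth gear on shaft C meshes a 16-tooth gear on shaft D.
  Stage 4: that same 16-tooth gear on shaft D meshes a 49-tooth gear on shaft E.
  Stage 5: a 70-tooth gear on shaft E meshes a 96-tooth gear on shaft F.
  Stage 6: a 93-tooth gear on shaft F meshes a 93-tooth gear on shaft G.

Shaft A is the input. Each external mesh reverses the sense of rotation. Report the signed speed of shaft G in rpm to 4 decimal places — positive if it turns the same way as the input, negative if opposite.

Stage 1 [52T→64T]: ω = 1697.0000×52/64 = 1378.8125 rpm, dir flips to −; running = −1378.8125
Stage 2 [46T→67T]: ω = 1378.8125×46/67 = 946.6474 rpm, dir flips to +; running = +946.6474
Stage 3 [30T→16T]: ω = 946.6474×30/16 = 1774.9639 rpm, dir flips to −; running = −1774.9639
Stage 4 [16T→49T]: ω = 1774.9639×16/49 = 579.5800 rpm, dir flips to +; running = +579.5800
Stage 5 [70T→96T]: ω = 579.5800×70/96 = 422.6104 rpm, dir flips to −; running = −422.6104
Stage 6 [93T→93T]: ω = 422.6104×93/93 = 422.6104 rpm, dir flips to +; running = +422.6104

+422.6104 rpm (same as input, |ω| = 422.6104 rpm)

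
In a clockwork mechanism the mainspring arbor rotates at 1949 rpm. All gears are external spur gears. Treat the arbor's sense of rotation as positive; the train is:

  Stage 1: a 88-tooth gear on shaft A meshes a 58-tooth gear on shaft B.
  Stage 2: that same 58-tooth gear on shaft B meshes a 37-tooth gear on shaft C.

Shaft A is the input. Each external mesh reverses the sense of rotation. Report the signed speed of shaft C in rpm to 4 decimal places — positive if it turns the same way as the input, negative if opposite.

Stage 1 [88T→58T]: ω = 1949.0000×88/58 = 2957.1034 rpm, dir flips to −; running = −2957.1034
Stage 2 [58T→37T]: ω = 2957.1034×58/37 = 4635.4595 rpm, dir flips to +; running = +4635.4595

+4635.4595 rpm (same as input, |ω| = 4635.4595 rpm)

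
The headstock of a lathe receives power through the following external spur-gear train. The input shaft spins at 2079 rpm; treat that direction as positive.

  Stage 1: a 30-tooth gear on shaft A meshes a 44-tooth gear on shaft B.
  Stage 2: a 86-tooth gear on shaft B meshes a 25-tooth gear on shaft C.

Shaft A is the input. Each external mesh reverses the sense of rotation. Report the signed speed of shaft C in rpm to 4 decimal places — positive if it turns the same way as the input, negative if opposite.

+4876.2000 rpm (same as input, |ω| = 4876.2000 rpm)

Stage 1 [30T→44T]: ω = 2079.0000×30/44 = 1417.5000 rpm, dir flips to −; running = −1417.5000
Stage 2 [86T→25T]: ω = 1417.5000×86/25 = 4876.2000 rpm, dir flips to +; running = +4876.2000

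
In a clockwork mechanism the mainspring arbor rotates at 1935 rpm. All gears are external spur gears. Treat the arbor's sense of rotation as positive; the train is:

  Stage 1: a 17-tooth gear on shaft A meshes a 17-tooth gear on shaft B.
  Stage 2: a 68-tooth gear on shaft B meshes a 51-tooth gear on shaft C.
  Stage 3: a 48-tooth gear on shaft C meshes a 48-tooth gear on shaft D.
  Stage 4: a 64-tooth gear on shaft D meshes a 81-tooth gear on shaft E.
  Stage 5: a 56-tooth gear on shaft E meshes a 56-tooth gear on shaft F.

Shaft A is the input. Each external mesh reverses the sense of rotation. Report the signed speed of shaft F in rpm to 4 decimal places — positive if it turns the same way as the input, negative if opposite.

Stage 1 [17T→17T]: ω = 1935.0000×17/17 = 1935.0000 rpm, dir flips to −; running = −1935.0000
Stage 2 [68T→51T]: ω = 1935.0000×68/51 = 2580.0000 rpm, dir flips to +; running = +2580.0000
Stage 3 [48T→48T]: ω = 2580.0000×48/48 = 2580.0000 rpm, dir flips to −; running = −2580.0000
Stage 4 [64T→81T]: ω = 2580.0000×64/81 = 2038.5185 rpm, dir flips to +; running = +2038.5185
Stage 5 [56T→56T]: ω = 2038.5185×56/56 = 2038.5185 rpm, dir flips to −; running = −2038.5185

-2038.5185 rpm (opposite to input, |ω| = 2038.5185 rpm)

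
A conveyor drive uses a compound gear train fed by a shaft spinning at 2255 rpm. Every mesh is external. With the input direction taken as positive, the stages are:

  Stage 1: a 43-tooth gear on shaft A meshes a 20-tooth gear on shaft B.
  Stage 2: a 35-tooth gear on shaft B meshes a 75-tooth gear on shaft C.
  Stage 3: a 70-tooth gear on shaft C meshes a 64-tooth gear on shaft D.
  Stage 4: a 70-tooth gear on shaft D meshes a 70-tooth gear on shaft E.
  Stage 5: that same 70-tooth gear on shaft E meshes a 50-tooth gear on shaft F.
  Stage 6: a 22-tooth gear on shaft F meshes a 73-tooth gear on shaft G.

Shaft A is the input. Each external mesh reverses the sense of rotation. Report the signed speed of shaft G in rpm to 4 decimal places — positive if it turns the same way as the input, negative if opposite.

Stage 1 [43T→20T]: ω = 2255.0000×43/20 = 4848.2500 rpm, dir flips to −; running = −4848.2500
Stage 2 [35T→75T]: ω = 4848.2500×35/75 = 2262.5167 rpm, dir flips to +; running = +2262.5167
Stage 3 [70T→64T]: ω = 2262.5167×70/64 = 2474.6276 rpm, dir flips to −; running = −2474.6276
Stage 4 [70T→70T]: ω = 2474.6276×70/70 = 2474.6276 rpm, dir flips to +; running = +2474.6276
Stage 5 [70T→50T]: ω = 2474.6276×70/50 = 3464.4786 rpm, dir flips to −; running = −3464.4786
Stage 6 [22T→73T]: ω = 3464.4786×22/73 = 1044.0895 rpm, dir flips to +; running = +1044.0895

+1044.0895 rpm (same as input, |ω| = 1044.0895 rpm)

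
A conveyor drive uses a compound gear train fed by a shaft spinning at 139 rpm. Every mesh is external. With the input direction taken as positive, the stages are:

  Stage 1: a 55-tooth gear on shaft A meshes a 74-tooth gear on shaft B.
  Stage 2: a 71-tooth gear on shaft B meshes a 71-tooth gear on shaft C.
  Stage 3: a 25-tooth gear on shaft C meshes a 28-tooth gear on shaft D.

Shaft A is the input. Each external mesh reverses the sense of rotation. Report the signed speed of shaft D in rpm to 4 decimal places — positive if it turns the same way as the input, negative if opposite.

Stage 1 [55T→74T]: ω = 139.0000×55/74 = 103.3108 rpm, dir flips to −; running = −103.3108
Stage 2 [71T→71T]: ω = 103.3108×71/71 = 103.3108 rpm, dir flips to +; running = +103.3108
Stage 3 [25T→28T]: ω = 103.3108×25/28 = 92.2418 rpm, dir flips to −; running = −92.2418

-92.2418 rpm (opposite to input, |ω| = 92.2418 rpm)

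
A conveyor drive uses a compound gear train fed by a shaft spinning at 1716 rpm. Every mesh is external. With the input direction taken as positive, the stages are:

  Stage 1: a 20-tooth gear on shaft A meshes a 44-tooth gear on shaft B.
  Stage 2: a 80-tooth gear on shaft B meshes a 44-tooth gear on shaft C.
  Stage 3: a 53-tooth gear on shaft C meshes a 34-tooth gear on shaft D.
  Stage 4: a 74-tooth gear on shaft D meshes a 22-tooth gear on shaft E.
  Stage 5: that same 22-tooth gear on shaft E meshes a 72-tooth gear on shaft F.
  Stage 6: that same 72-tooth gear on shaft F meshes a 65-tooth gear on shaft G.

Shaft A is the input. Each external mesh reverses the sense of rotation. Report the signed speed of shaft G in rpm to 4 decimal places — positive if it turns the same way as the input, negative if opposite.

+2516.7914 rpm (same as input, |ω| = 2516.7914 rpm)

Stage 1 [20T→44T]: ω = 1716.0000×20/44 = 780.0000 rpm, dir flips to −; running = −780.0000
Stage 2 [80T→44T]: ω = 780.0000×80/44 = 1418.1818 rpm, dir flips to +; running = +1418.1818
Stage 3 [53T→34T]: ω = 1418.1818×53/34 = 2210.6952 rpm, dir flips to −; running = −2210.6952
Stage 4 [74T→22T]: ω = 2210.6952×74/22 = 7435.9747 rpm, dir flips to +; running = +7435.9747
Stage 5 [22T→72T]: ω = 7435.9747×22/72 = 2272.1034 rpm, dir flips to −; running = −2272.1034
Stage 6 [72T→65T]: ω = 2272.1034×72/65 = 2516.7914 rpm, dir flips to +; running = +2516.7914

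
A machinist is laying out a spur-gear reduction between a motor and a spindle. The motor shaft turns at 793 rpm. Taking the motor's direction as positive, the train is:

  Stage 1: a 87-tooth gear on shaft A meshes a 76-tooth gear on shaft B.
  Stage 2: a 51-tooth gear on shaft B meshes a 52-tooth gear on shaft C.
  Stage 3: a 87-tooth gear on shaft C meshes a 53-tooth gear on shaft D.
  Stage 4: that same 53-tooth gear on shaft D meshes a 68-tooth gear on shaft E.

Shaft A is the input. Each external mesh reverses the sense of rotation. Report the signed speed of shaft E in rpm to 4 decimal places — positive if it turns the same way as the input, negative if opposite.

Stage 1 [87T→76T]: ω = 793.0000×87/76 = 907.7763 rpm, dir flips to −; running = −907.7763
Stage 2 [51T→52T]: ω = 907.7763×51/52 = 890.3191 rpm, dir flips to +; running = +890.3191
Stage 3 [87T→53T]: ω = 890.3191×87/53 = 1461.4672 rpm, dir flips to −; running = −1461.4672
Stage 4 [53T→68T]: ω = 1461.4672×53/68 = 1139.0847 rpm, dir flips to +; running = +1139.0847

+1139.0847 rpm (same as input, |ω| = 1139.0847 rpm)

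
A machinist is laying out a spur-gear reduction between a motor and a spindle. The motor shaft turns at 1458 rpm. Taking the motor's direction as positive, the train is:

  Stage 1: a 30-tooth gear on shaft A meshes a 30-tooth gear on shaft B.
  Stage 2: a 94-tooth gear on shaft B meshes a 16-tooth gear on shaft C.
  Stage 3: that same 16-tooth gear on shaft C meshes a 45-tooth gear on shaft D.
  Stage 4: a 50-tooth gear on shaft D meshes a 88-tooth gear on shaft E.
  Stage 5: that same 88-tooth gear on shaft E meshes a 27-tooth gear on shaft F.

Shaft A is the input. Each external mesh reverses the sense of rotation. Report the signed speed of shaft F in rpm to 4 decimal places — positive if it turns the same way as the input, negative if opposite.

Stage 1 [30T→30T]: ω = 1458.0000×30/30 = 1458.0000 rpm, dir flips to −; running = −1458.0000
Stage 2 [94T→16T]: ω = 1458.0000×94/16 = 8565.7500 rpm, dir flips to +; running = +8565.7500
Stage 3 [16T→45T]: ω = 8565.7500×16/45 = 3045.6000 rpm, dir flips to −; running = −3045.6000
Stage 4 [50T→88T]: ω = 3045.6000×50/88 = 1730.4545 rpm, dir flips to +; running = +1730.4545
Stage 5 [88T→27T]: ω = 1730.4545×88/27 = 5640.0000 rpm, dir flips to −; running = −5640.0000

-5640.0000 rpm (opposite to input, |ω| = 5640.0000 rpm)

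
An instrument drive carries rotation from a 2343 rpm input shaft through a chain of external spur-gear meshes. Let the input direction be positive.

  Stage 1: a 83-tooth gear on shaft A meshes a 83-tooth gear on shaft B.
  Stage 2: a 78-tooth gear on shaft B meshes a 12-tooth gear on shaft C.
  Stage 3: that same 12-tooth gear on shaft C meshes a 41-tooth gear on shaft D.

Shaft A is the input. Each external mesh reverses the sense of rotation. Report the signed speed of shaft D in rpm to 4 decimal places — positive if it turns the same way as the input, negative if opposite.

Stage 1 [83T→83T]: ω = 2343.0000×83/83 = 2343.0000 rpm, dir flips to −; running = −2343.0000
Stage 2 [78T→12T]: ω = 2343.0000×78/12 = 15229.5000 rpm, dir flips to +; running = +15229.5000
Stage 3 [12T→41T]: ω = 15229.5000×12/41 = 4457.4146 rpm, dir flips to −; running = −4457.4146

-4457.4146 rpm (opposite to input, |ω| = 4457.4146 rpm)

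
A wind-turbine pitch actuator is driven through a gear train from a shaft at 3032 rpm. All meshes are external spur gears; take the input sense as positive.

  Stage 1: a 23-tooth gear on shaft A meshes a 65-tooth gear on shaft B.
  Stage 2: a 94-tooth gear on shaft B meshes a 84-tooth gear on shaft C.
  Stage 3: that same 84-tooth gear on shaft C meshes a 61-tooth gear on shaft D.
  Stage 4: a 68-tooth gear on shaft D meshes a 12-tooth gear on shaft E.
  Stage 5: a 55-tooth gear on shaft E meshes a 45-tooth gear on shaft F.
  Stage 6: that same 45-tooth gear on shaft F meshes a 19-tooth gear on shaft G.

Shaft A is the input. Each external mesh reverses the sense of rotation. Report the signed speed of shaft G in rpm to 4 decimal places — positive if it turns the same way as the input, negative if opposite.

+27119.2984 rpm (same as input, |ω| = 27119.2984 rpm)

Stage 1 [23T→65T]: ω = 3032.0000×23/65 = 1072.8615 rpm, dir flips to −; running = −1072.8615
Stage 2 [94T→84T]: ω = 1072.8615×94/84 = 1200.5832 rpm, dir flips to +; running = +1200.5832
Stage 3 [84T→61T]: ω = 1200.5832×84/61 = 1653.2620 rpm, dir flips to −; running = −1653.2620
Stage 4 [68T→12T]: ω = 1653.2620×68/12 = 9368.4849 rpm, dir flips to +; running = +9368.4849
Stage 5 [55T→45T]: ω = 9368.4849×55/45 = 11450.3704 rpm, dir flips to −; running = −11450.3704
Stage 6 [45T→19T]: ω = 11450.3704×45/19 = 27119.2984 rpm, dir flips to +; running = +27119.2984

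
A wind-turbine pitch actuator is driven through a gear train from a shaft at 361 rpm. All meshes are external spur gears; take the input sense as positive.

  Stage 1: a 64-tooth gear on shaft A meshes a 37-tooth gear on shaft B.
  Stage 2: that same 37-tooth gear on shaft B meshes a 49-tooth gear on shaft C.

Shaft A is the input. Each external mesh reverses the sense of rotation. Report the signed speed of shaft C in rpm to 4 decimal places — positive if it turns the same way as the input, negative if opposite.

Stage 1 [64T→37T]: ω = 361.0000×64/37 = 624.4324 rpm, dir flips to −; running = −624.4324
Stage 2 [37T→49T]: ω = 624.4324×37/49 = 471.5102 rpm, dir flips to +; running = +471.5102

+471.5102 rpm (same as input, |ω| = 471.5102 rpm)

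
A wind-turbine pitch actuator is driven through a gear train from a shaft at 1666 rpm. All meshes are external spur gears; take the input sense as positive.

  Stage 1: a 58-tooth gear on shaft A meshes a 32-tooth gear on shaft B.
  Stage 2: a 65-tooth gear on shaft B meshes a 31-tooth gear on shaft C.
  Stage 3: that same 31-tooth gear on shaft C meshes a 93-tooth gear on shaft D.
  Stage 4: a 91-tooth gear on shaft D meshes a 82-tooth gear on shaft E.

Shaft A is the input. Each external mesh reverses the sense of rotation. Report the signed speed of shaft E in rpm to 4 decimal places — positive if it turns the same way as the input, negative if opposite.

+2342.1298 rpm (same as input, |ω| = 2342.1298 rpm)

Stage 1 [58T→32T]: ω = 1666.0000×58/32 = 3019.6250 rpm, dir flips to −; running = −3019.6250
Stage 2 [65T→31T]: ω = 3019.6250×65/31 = 6331.4718 rpm, dir flips to +; running = +6331.4718
Stage 3 [31T→93T]: ω = 6331.4718×31/93 = 2110.4906 rpm, dir flips to −; running = −2110.4906
Stage 4 [91T→82T]: ω = 2110.4906×91/82 = 2342.1298 rpm, dir flips to +; running = +2342.1298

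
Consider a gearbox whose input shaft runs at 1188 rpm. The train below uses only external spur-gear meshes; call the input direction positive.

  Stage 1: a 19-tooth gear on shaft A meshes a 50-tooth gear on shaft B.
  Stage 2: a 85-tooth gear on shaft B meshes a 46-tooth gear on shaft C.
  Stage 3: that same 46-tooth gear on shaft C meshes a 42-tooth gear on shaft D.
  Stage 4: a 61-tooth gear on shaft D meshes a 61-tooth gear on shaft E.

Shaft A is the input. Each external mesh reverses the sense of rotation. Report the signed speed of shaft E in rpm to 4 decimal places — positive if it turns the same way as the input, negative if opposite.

Stage 1 [19T→50T]: ω = 1188.0000×19/50 = 451.4400 rpm, dir flips to −; running = −451.4400
Stage 2 [85T→46T]: ω = 451.4400×85/46 = 834.1826 rpm, dir flips to +; running = +834.1826
Stage 3 [46T→42T]: ω = 834.1826×46/42 = 913.6286 rpm, dir flips to −; running = −913.6286
Stage 4 [61T→61T]: ω = 913.6286×61/61 = 913.6286 rpm, dir flips to +; running = +913.6286

+913.6286 rpm (same as input, |ω| = 913.6286 rpm)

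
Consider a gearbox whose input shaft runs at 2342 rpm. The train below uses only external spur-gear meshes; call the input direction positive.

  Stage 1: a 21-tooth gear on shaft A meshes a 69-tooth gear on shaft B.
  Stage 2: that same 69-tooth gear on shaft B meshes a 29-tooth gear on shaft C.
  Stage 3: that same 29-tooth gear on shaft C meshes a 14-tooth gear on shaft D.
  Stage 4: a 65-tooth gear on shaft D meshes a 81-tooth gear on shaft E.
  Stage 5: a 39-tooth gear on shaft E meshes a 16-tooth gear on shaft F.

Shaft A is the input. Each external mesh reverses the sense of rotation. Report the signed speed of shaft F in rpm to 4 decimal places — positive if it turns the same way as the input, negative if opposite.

Stage 1 [21T→69T]: ω = 2342.0000×21/69 = 712.7826 rpm, dir flips to −; running = −712.7826
Stage 2 [69T→29T]: ω = 712.7826×69/29 = 1695.9310 rpm, dir flips to +; running = +1695.9310
Stage 3 [29T→14T]: ω = 1695.9310×29/14 = 3513.0000 rpm, dir flips to −; running = −3513.0000
Stage 4 [65T→81T]: ω = 3513.0000×65/81 = 2819.0741 rpm, dir flips to +; running = +2819.0741
Stage 5 [39T→16T]: ω = 2819.0741×39/16 = 6871.4931 rpm, dir flips to −; running = −6871.4931

-6871.4931 rpm (opposite to input, |ω| = 6871.4931 rpm)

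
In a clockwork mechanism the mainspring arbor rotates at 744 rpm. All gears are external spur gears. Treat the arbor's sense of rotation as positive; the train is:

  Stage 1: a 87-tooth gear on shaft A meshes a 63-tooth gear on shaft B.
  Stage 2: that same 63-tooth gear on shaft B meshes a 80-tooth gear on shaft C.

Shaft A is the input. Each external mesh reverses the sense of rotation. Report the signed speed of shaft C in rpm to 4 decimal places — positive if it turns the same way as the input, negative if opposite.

Stage 1 [87T→63T]: ω = 744.0000×87/63 = 1027.4286 rpm, dir flips to −; running = −1027.4286
Stage 2 [63T→80T]: ω = 1027.4286×63/80 = 809.1000 rpm, dir flips to +; running = +809.1000

+809.1000 rpm (same as input, |ω| = 809.1000 rpm)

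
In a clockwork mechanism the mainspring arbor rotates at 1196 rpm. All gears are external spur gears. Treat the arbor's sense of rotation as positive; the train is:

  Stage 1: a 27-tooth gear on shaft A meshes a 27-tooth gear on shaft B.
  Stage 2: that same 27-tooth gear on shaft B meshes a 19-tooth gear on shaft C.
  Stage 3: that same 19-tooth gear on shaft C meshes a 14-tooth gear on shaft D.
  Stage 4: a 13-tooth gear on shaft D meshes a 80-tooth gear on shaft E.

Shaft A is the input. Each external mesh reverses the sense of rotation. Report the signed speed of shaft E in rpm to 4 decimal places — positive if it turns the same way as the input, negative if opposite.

Stage 1 [27T→27T]: ω = 1196.0000×27/27 = 1196.0000 rpm, dir flips to −; running = −1196.0000
Stage 2 [27T→19T]: ω = 1196.0000×27/19 = 1699.5789 rpm, dir flips to +; running = +1699.5789
Stage 3 [19T→14T]: ω = 1699.5789×19/14 = 2306.5714 rpm, dir flips to −; running = −2306.5714
Stage 4 [13T→80T]: ω = 2306.5714×13/80 = 374.8179 rpm, dir flips to +; running = +374.8179

+374.8179 rpm (same as input, |ω| = 374.8179 rpm)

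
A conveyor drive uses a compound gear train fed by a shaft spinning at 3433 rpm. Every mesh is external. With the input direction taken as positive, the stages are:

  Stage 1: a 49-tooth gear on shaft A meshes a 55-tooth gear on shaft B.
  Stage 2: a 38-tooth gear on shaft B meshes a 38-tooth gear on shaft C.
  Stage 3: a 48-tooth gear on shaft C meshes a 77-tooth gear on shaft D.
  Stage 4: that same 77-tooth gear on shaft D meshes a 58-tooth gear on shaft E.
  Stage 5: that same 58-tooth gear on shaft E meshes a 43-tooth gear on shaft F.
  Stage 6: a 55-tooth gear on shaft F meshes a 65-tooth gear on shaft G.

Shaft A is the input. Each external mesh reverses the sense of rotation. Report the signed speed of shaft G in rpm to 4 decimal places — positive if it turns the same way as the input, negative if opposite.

Stage 1 [49T→55T]: ω = 3433.0000×49/55 = 3058.4909 rpm, dir flips to −; running = −3058.4909
Stage 2 [38T→38T]: ω = 3058.4909×38/38 = 3058.4909 rpm, dir flips to +; running = +3058.4909
Stage 3 [48T→77T]: ω = 3058.4909×48/77 = 1906.5917 rpm, dir flips to −; running = −1906.5917
Stage 4 [77T→58T]: ω = 1906.5917×77/58 = 2531.1649 rpm, dir flips to +; running = +2531.1649
Stage 5 [58T→43T]: ω = 2531.1649×58/43 = 3414.1294 rpm, dir flips to −; running = −3414.1294
Stage 6 [55T→65T]: ω = 3414.1294×55/65 = 2888.8787 rpm, dir flips to +; running = +2888.8787

+2888.8787 rpm (same as input, |ω| = 2888.8787 rpm)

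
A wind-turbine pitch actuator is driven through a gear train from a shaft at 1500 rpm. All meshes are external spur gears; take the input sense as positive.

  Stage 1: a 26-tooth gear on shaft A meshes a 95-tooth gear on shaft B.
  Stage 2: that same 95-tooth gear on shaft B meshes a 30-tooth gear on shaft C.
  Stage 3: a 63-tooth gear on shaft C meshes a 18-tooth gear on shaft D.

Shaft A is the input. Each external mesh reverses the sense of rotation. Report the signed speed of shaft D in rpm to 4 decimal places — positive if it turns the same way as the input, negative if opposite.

-4550.0000 rpm (opposite to input, |ω| = 4550.0000 rpm)

Stage 1 [26T→95T]: ω = 1500.0000×26/95 = 410.5263 rpm, dir flips to −; running = −410.5263
Stage 2 [95T→30T]: ω = 410.5263×95/30 = 1300.0000 rpm, dir flips to +; running = +1300.0000
Stage 3 [63T→18T]: ω = 1300.0000×63/18 = 4550.0000 rpm, dir flips to −; running = −4550.0000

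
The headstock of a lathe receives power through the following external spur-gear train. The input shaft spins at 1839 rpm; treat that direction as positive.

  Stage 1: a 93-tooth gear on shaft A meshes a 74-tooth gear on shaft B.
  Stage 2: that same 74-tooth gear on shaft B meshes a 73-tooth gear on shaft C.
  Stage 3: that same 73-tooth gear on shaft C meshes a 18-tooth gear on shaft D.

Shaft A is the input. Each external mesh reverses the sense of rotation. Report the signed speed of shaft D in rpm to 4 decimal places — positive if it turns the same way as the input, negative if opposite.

-9501.5000 rpm (opposite to input, |ω| = 9501.5000 rpm)

Stage 1 [93T→74T]: ω = 1839.0000×93/74 = 2311.1757 rpm, dir flips to −; running = −2311.1757
Stage 2 [74T→73T]: ω = 2311.1757×74/73 = 2342.8356 rpm, dir flips to +; running = +2342.8356
Stage 3 [73T→18T]: ω = 2342.8356×73/18 = 9501.5000 rpm, dir flips to −; running = −9501.5000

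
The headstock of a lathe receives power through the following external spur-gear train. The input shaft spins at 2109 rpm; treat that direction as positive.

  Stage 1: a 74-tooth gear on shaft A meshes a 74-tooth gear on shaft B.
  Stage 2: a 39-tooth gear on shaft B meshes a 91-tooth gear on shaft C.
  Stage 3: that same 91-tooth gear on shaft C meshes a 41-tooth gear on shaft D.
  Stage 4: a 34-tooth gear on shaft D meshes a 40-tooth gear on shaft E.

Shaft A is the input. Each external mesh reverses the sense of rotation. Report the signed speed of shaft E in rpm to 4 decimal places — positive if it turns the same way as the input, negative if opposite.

+1705.2037 rpm (same as input, |ω| = 1705.2037 rpm)

Stage 1 [74T→74T]: ω = 2109.0000×74/74 = 2109.0000 rpm, dir flips to −; running = −2109.0000
Stage 2 [39T→91T]: ω = 2109.0000×39/91 = 903.8571 rpm, dir flips to +; running = +903.8571
Stage 3 [91T→41T]: ω = 903.8571×91/41 = 2006.1220 rpm, dir flips to −; running = −2006.1220
Stage 4 [34T→40T]: ω = 2006.1220×34/40 = 1705.2037 rpm, dir flips to +; running = +1705.2037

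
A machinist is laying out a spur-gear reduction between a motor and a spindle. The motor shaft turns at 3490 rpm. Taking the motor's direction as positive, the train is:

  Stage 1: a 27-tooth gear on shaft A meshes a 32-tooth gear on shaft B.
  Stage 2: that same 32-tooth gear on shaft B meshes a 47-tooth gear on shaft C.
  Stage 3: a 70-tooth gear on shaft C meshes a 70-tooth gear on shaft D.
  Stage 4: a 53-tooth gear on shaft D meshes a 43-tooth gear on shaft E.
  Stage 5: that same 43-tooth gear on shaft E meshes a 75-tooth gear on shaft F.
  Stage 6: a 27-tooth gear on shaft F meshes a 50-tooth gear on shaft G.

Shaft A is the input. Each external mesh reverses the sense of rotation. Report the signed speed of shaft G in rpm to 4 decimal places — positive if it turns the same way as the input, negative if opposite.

+765.0674 rpm (same as input, |ω| = 765.0674 rpm)

Stage 1 [27T→32T]: ω = 3490.0000×27/32 = 2944.6875 rpm, dir flips to −; running = −2944.6875
Stage 2 [32T→47T]: ω = 2944.6875×32/47 = 2004.8936 rpm, dir flips to +; running = +2004.8936
Stage 3 [70T→70T]: ω = 2004.8936×70/70 = 2004.8936 rpm, dir flips to −; running = −2004.8936
Stage 4 [53T→43T]: ω = 2004.8936×53/43 = 2471.1479 rpm, dir flips to +; running = +2471.1479
Stage 5 [43T→75T]: ω = 2471.1479×43/75 = 1416.7915 rpm, dir flips to −; running = −1416.7915
Stage 6 [27T→50T]: ω = 1416.7915×27/50 = 765.0674 rpm, dir flips to +; running = +765.0674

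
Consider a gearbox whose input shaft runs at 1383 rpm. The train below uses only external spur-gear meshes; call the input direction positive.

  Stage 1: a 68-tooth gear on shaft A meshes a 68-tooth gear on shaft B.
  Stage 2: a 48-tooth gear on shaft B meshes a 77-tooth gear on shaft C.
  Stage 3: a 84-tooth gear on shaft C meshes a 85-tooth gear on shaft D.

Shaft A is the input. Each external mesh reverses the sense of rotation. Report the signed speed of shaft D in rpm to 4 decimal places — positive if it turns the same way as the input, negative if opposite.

-851.9872 rpm (opposite to input, |ω| = 851.9872 rpm)

Stage 1 [68T→68T]: ω = 1383.0000×68/68 = 1383.0000 rpm, dir flips to −; running = −1383.0000
Stage 2 [48T→77T]: ω = 1383.0000×48/77 = 862.1299 rpm, dir flips to +; running = +862.1299
Stage 3 [84T→85T]: ω = 862.1299×84/85 = 851.9872 rpm, dir flips to −; running = −851.9872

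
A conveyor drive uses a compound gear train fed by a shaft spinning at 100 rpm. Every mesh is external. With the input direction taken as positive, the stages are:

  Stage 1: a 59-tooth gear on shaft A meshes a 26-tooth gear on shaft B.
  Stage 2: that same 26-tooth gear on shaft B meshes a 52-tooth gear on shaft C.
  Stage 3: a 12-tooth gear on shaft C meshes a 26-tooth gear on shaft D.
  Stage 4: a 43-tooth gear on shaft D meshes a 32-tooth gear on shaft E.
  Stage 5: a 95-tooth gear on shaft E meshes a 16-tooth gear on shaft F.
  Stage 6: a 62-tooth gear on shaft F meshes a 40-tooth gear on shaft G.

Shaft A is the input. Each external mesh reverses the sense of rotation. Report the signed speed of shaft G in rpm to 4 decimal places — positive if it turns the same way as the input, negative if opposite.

Stage 1 [59T→26T]: ω = 100.0000×59/26 = 226.9231 rpm, dir flips to −; running = −226.9231
Stage 2 [26T→52T]: ω = 226.9231×26/52 = 113.4615 rpm, dir flips to +; running = +113.4615
Stage 3 [12T→26T]: ω = 113.4615×12/26 = 52.3669 rpm, dir flips to −; running = −52.3669
Stage 4 [43T→32T]: ω = 52.3669×43/32 = 70.3680 rpm, dir flips to +; running = +70.3680
Stage 5 [95T→16T]: ω = 70.3680×95/16 = 417.8098 rpm, dir flips to −; running = −417.8098
Stage 6 [62T→40T]: ω = 417.8098×62/40 = 647.6053 rpm, dir flips to +; running = +647.6053

+647.6053 rpm (same as input, |ω| = 647.6053 rpm)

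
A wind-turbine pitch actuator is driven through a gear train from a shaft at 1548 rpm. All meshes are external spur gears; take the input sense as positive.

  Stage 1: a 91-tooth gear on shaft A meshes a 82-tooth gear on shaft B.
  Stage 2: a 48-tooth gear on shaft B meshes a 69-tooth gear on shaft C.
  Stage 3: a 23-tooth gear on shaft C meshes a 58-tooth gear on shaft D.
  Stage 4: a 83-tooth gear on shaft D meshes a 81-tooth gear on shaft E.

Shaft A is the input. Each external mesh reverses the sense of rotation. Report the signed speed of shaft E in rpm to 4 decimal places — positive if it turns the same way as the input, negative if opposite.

+485.6055 rpm (same as input, |ω| = 485.6055 rpm)

Stage 1 [91T→82T]: ω = 1548.0000×91/82 = 1717.9024 rpm, dir flips to −; running = −1717.9024
Stage 2 [48T→69T]: ω = 1717.9024×48/69 = 1195.0626 rpm, dir flips to +; running = +1195.0626
Stage 3 [23T→58T]: ω = 1195.0626×23/58 = 473.9041 rpm, dir flips to −; running = −473.9041
Stage 4 [83T→81T]: ω = 473.9041×83/81 = 485.6055 rpm, dir flips to +; running = +485.6055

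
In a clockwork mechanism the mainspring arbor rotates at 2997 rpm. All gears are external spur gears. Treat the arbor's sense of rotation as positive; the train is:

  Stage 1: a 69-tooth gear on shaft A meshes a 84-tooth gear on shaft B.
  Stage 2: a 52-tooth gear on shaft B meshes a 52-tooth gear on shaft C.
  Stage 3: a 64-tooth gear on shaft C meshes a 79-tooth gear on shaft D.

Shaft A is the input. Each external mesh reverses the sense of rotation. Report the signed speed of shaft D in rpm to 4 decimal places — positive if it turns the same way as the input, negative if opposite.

Stage 1 [69T→84T]: ω = 2997.0000×69/84 = 2461.8214 rpm, dir flips to −; running = −2461.8214
Stage 2 [52T→52T]: ω = 2461.8214×52/52 = 2461.8214 rpm, dir flips to +; running = +2461.8214
Stage 3 [64T→79T]: ω = 2461.8214×64/79 = 1994.3870 rpm, dir flips to −; running = −1994.3870

-1994.3870 rpm (opposite to input, |ω| = 1994.3870 rpm)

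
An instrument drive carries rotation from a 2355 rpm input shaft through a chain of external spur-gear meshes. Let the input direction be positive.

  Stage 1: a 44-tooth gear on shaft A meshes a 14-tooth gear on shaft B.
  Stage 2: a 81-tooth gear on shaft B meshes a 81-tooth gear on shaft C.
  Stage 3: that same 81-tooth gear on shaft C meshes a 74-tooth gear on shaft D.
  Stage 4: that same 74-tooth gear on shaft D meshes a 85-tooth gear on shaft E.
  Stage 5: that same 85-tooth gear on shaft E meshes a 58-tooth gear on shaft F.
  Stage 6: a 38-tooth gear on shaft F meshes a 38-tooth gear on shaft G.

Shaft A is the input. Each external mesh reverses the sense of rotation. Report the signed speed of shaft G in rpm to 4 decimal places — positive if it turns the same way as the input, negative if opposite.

+10336.4778 rpm (same as input, |ω| = 10336.4778 rpm)

Stage 1 [44T→14T]: ω = 2355.0000×44/14 = 7401.4286 rpm, dir flips to −; running = −7401.4286
Stage 2 [81T→81T]: ω = 7401.4286×81/81 = 7401.4286 rpm, dir flips to +; running = +7401.4286
Stage 3 [81T→74T]: ω = 7401.4286×81/74 = 8101.5637 rpm, dir flips to −; running = −8101.5637
Stage 4 [74T→85T]: ω = 8101.5637×74/85 = 7053.1261 rpm, dir flips to +; running = +7053.1261
Stage 5 [85T→58T]: ω = 7053.1261×85/58 = 10336.4778 rpm, dir flips to −; running = −10336.4778
Stage 6 [38T→38T]: ω = 10336.4778×38/38 = 10336.4778 rpm, dir flips to +; running = +10336.4778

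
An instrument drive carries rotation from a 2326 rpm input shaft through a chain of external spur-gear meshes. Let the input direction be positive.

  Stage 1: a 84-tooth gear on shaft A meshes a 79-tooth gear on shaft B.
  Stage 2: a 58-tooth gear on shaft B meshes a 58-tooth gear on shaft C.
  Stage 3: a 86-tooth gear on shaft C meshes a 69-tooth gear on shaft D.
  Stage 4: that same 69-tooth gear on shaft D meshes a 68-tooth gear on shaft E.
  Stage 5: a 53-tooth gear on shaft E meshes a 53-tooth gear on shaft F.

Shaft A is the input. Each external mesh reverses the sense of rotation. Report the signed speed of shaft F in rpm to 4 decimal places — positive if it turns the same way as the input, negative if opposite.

-3127.8898 rpm (opposite to input, |ω| = 3127.8898 rpm)

Stage 1 [84T→79T]: ω = 2326.0000×84/79 = 2473.2152 rpm, dir flips to −; running = −2473.2152
Stage 2 [58T→58T]: ω = 2473.2152×58/58 = 2473.2152 rpm, dir flips to +; running = +2473.2152
Stage 3 [86T→69T]: ω = 2473.2152×86/69 = 3082.5581 rpm, dir flips to −; running = −3082.5581
Stage 4 [69T→68T]: ω = 3082.5581×69/68 = 3127.8898 rpm, dir flips to +; running = +3127.8898
Stage 5 [53T→53T]: ω = 3127.8898×53/53 = 3127.8898 rpm, dir flips to −; running = −3127.8898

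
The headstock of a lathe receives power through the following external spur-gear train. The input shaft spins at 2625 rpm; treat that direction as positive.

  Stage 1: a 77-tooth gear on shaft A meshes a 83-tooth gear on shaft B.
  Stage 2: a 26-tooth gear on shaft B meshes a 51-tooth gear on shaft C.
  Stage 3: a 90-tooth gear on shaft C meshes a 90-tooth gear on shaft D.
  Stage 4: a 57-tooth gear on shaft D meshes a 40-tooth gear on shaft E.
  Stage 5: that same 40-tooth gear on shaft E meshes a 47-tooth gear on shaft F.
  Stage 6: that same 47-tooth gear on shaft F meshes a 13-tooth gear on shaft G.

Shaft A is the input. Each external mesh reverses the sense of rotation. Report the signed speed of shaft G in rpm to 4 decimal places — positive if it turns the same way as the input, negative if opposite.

+5443.4798 rpm (same as input, |ω| = 5443.4798 rpm)

Stage 1 [77T→83T]: ω = 2625.0000×77/83 = 2435.2410 rpm, dir flips to −; running = −2435.2410
Stage 2 [26T→51T]: ω = 2435.2410×26/51 = 1241.4954 rpm, dir flips to +; running = +1241.4954
Stage 3 [90T→90T]: ω = 1241.4954×90/90 = 1241.4954 rpm, dir flips to −; running = −1241.4954
Stage 4 [57T→40T]: ω = 1241.4954×57/40 = 1769.1309 rpm, dir flips to +; running = +1769.1309
Stage 5 [40T→47T]: ω = 1769.1309×40/47 = 1505.6433 rpm, dir flips to −; running = −1505.6433
Stage 6 [47T→13T]: ω = 1505.6433×47/13 = 5443.4798 rpm, dir flips to +; running = +5443.4798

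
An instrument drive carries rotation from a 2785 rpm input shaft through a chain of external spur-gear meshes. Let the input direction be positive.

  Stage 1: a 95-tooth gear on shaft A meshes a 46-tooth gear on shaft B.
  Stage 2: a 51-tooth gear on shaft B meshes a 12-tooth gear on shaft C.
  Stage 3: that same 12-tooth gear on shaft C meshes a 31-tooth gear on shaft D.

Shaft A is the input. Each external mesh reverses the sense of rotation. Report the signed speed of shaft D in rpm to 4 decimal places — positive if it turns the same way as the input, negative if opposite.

Stage 1 [95T→46T]: ω = 2785.0000×95/46 = 5751.6304 rpm, dir flips to −; running = −5751.6304
Stage 2 [51T→12T]: ω = 5751.6304×51/12 = 24444.4293 rpm, dir flips to +; running = +24444.4293
Stage 3 [12T→31T]: ω = 24444.4293×12/31 = 9462.3597 rpm, dir flips to −; running = −9462.3597

-9462.3597 rpm (opposite to input, |ω| = 9462.3597 rpm)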